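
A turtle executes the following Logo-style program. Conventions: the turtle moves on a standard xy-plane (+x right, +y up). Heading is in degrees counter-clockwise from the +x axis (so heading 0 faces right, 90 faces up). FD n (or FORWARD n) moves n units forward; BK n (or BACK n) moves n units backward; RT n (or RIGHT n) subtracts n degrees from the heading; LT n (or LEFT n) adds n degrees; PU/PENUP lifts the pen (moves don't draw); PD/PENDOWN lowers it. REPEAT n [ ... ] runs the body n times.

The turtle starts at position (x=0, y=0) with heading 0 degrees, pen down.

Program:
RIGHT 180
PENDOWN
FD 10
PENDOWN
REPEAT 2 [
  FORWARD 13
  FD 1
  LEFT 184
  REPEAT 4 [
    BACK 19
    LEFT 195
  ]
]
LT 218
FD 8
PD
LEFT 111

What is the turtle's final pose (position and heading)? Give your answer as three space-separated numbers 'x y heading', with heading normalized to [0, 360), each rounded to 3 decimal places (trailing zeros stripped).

Executing turtle program step by step:
Start: pos=(0,0), heading=0, pen down
RT 180: heading 0 -> 180
PD: pen down
FD 10: (0,0) -> (-10,0) [heading=180, draw]
PD: pen down
REPEAT 2 [
  -- iteration 1/2 --
  FD 13: (-10,0) -> (-23,0) [heading=180, draw]
  FD 1: (-23,0) -> (-24,0) [heading=180, draw]
  LT 184: heading 180 -> 4
  REPEAT 4 [
    -- iteration 1/4 --
    BK 19: (-24,0) -> (-42.954,-1.325) [heading=4, draw]
    LT 195: heading 4 -> 199
    -- iteration 2/4 --
    BK 19: (-42.954,-1.325) -> (-24.989,4.86) [heading=199, draw]
    LT 195: heading 199 -> 34
    -- iteration 3/4 --
    BK 19: (-24.989,4.86) -> (-40.741,-5.764) [heading=34, draw]
    LT 195: heading 34 -> 229
    -- iteration 4/4 --
    BK 19: (-40.741,-5.764) -> (-28.275,8.575) [heading=229, draw]
    LT 195: heading 229 -> 64
  ]
  -- iteration 2/2 --
  FD 13: (-28.275,8.575) -> (-22.577,20.26) [heading=64, draw]
  FD 1: (-22.577,20.26) -> (-22.138,21.158) [heading=64, draw]
  LT 184: heading 64 -> 248
  REPEAT 4 [
    -- iteration 1/4 --
    BK 19: (-22.138,21.158) -> (-15.021,38.775) [heading=248, draw]
    LT 195: heading 248 -> 83
    -- iteration 2/4 --
    BK 19: (-15.021,38.775) -> (-17.336,19.916) [heading=83, draw]
    LT 195: heading 83 -> 278
    -- iteration 3/4 --
    BK 19: (-17.336,19.916) -> (-19.981,38.732) [heading=278, draw]
    LT 195: heading 278 -> 113
    -- iteration 4/4 --
    BK 19: (-19.981,38.732) -> (-12.557,21.242) [heading=113, draw]
    LT 195: heading 113 -> 308
  ]
]
LT 218: heading 308 -> 166
FD 8: (-12.557,21.242) -> (-20.319,23.177) [heading=166, draw]
PD: pen down
LT 111: heading 166 -> 277
Final: pos=(-20.319,23.177), heading=277, 14 segment(s) drawn

Answer: -20.319 23.177 277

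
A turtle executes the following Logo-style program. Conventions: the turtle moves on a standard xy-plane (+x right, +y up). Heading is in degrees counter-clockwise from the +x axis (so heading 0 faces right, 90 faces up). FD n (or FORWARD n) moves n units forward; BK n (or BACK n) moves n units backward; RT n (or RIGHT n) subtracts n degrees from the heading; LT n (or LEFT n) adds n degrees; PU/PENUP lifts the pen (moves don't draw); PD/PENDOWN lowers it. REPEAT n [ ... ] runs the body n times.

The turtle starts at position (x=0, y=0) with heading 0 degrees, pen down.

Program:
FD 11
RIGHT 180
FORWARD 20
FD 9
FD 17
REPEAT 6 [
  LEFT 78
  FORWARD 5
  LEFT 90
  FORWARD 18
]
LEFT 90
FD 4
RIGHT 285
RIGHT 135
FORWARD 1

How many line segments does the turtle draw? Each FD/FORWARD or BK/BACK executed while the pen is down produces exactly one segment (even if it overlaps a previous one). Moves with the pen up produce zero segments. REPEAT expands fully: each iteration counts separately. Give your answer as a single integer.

Executing turtle program step by step:
Start: pos=(0,0), heading=0, pen down
FD 11: (0,0) -> (11,0) [heading=0, draw]
RT 180: heading 0 -> 180
FD 20: (11,0) -> (-9,0) [heading=180, draw]
FD 9: (-9,0) -> (-18,0) [heading=180, draw]
FD 17: (-18,0) -> (-35,0) [heading=180, draw]
REPEAT 6 [
  -- iteration 1/6 --
  LT 78: heading 180 -> 258
  FD 5: (-35,0) -> (-36.04,-4.891) [heading=258, draw]
  LT 90: heading 258 -> 348
  FD 18: (-36.04,-4.891) -> (-18.433,-8.633) [heading=348, draw]
  -- iteration 2/6 --
  LT 78: heading 348 -> 66
  FD 5: (-18.433,-8.633) -> (-16.399,-4.065) [heading=66, draw]
  LT 90: heading 66 -> 156
  FD 18: (-16.399,-4.065) -> (-32.843,3.256) [heading=156, draw]
  -- iteration 3/6 --
  LT 78: heading 156 -> 234
  FD 5: (-32.843,3.256) -> (-35.782,-0.789) [heading=234, draw]
  LT 90: heading 234 -> 324
  FD 18: (-35.782,-0.789) -> (-21.22,-11.369) [heading=324, draw]
  -- iteration 4/6 --
  LT 78: heading 324 -> 42
  FD 5: (-21.22,-11.369) -> (-17.504,-8.024) [heading=42, draw]
  LT 90: heading 42 -> 132
  FD 18: (-17.504,-8.024) -> (-29.548,5.353) [heading=132, draw]
  -- iteration 5/6 --
  LT 78: heading 132 -> 210
  FD 5: (-29.548,5.353) -> (-33.878,2.853) [heading=210, draw]
  LT 90: heading 210 -> 300
  FD 18: (-33.878,2.853) -> (-24.878,-12.736) [heading=300, draw]
  -- iteration 6/6 --
  LT 78: heading 300 -> 18
  FD 5: (-24.878,-12.736) -> (-20.123,-11.19) [heading=18, draw]
  LT 90: heading 18 -> 108
  FD 18: (-20.123,-11.19) -> (-25.685,5.929) [heading=108, draw]
]
LT 90: heading 108 -> 198
FD 4: (-25.685,5.929) -> (-29.49,4.692) [heading=198, draw]
RT 285: heading 198 -> 273
RT 135: heading 273 -> 138
FD 1: (-29.49,4.692) -> (-30.233,5.362) [heading=138, draw]
Final: pos=(-30.233,5.362), heading=138, 18 segment(s) drawn
Segments drawn: 18

Answer: 18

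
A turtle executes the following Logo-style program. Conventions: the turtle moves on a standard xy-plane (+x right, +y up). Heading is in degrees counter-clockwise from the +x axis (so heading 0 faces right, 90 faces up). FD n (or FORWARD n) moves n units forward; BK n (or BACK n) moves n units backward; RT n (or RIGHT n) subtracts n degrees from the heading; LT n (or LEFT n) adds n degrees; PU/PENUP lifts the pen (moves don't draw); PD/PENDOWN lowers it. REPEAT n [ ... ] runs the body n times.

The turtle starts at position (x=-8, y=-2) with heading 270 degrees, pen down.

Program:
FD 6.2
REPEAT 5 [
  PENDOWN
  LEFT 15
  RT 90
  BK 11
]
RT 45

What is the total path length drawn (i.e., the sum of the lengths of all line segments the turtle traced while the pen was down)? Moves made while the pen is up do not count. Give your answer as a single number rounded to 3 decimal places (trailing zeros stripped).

Answer: 61.2

Derivation:
Executing turtle program step by step:
Start: pos=(-8,-2), heading=270, pen down
FD 6.2: (-8,-2) -> (-8,-8.2) [heading=270, draw]
REPEAT 5 [
  -- iteration 1/5 --
  PD: pen down
  LT 15: heading 270 -> 285
  RT 90: heading 285 -> 195
  BK 11: (-8,-8.2) -> (2.625,-5.353) [heading=195, draw]
  -- iteration 2/5 --
  PD: pen down
  LT 15: heading 195 -> 210
  RT 90: heading 210 -> 120
  BK 11: (2.625,-5.353) -> (8.125,-14.879) [heading=120, draw]
  -- iteration 3/5 --
  PD: pen down
  LT 15: heading 120 -> 135
  RT 90: heading 135 -> 45
  BK 11: (8.125,-14.879) -> (0.347,-22.657) [heading=45, draw]
  -- iteration 4/5 --
  PD: pen down
  LT 15: heading 45 -> 60
  RT 90: heading 60 -> 330
  BK 11: (0.347,-22.657) -> (-9.179,-17.157) [heading=330, draw]
  -- iteration 5/5 --
  PD: pen down
  LT 15: heading 330 -> 345
  RT 90: heading 345 -> 255
  BK 11: (-9.179,-17.157) -> (-6.332,-6.532) [heading=255, draw]
]
RT 45: heading 255 -> 210
Final: pos=(-6.332,-6.532), heading=210, 6 segment(s) drawn

Segment lengths:
  seg 1: (-8,-2) -> (-8,-8.2), length = 6.2
  seg 2: (-8,-8.2) -> (2.625,-5.353), length = 11
  seg 3: (2.625,-5.353) -> (8.125,-14.879), length = 11
  seg 4: (8.125,-14.879) -> (0.347,-22.657), length = 11
  seg 5: (0.347,-22.657) -> (-9.179,-17.157), length = 11
  seg 6: (-9.179,-17.157) -> (-6.332,-6.532), length = 11
Total = 61.2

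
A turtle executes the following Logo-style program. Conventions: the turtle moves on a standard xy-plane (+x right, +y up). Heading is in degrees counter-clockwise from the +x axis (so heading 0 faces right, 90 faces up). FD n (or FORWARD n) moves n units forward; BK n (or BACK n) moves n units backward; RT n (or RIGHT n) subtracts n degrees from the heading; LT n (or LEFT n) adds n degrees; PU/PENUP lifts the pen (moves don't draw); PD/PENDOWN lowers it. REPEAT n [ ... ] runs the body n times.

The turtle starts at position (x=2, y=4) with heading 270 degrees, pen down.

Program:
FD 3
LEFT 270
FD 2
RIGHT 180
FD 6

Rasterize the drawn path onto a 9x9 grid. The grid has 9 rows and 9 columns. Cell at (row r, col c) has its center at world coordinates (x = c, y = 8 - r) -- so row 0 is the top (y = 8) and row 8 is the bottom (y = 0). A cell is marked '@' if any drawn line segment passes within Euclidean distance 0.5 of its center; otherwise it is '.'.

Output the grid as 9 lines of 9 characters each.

Answer: .........
.........
.........
.........
..@......
..@......
..@......
@@@@@@@..
.........

Derivation:
Segment 0: (2,4) -> (2,1)
Segment 1: (2,1) -> (-0,1)
Segment 2: (-0,1) -> (6,1)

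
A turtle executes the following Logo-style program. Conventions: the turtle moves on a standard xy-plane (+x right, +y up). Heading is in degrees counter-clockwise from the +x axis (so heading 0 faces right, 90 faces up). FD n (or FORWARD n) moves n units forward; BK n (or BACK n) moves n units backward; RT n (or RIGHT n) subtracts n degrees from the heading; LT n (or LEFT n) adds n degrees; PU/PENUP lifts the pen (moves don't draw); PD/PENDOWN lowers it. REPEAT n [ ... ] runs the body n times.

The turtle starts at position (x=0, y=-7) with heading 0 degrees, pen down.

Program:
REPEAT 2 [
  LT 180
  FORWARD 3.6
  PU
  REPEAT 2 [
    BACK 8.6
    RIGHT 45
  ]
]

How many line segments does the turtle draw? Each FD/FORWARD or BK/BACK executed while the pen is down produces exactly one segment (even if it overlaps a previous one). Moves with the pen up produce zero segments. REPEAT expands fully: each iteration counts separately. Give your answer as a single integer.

Answer: 1

Derivation:
Executing turtle program step by step:
Start: pos=(0,-7), heading=0, pen down
REPEAT 2 [
  -- iteration 1/2 --
  LT 180: heading 0 -> 180
  FD 3.6: (0,-7) -> (-3.6,-7) [heading=180, draw]
  PU: pen up
  REPEAT 2 [
    -- iteration 1/2 --
    BK 8.6: (-3.6,-7) -> (5,-7) [heading=180, move]
    RT 45: heading 180 -> 135
    -- iteration 2/2 --
    BK 8.6: (5,-7) -> (11.081,-13.081) [heading=135, move]
    RT 45: heading 135 -> 90
  ]
  -- iteration 2/2 --
  LT 180: heading 90 -> 270
  FD 3.6: (11.081,-13.081) -> (11.081,-16.681) [heading=270, move]
  PU: pen up
  REPEAT 2 [
    -- iteration 1/2 --
    BK 8.6: (11.081,-16.681) -> (11.081,-8.081) [heading=270, move]
    RT 45: heading 270 -> 225
    -- iteration 2/2 --
    BK 8.6: (11.081,-8.081) -> (17.162,-2) [heading=225, move]
    RT 45: heading 225 -> 180
  ]
]
Final: pos=(17.162,-2), heading=180, 1 segment(s) drawn
Segments drawn: 1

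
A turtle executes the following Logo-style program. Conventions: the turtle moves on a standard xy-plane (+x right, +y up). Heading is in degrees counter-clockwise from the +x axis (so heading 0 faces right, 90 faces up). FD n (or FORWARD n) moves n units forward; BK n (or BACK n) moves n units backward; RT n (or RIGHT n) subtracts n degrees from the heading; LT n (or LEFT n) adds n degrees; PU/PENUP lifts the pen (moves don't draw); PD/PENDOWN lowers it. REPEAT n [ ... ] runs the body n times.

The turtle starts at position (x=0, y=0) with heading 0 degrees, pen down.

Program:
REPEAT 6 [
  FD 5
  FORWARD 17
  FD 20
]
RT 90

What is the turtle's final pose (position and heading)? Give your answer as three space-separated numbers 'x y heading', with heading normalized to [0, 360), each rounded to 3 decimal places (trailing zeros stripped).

Answer: 252 0 270

Derivation:
Executing turtle program step by step:
Start: pos=(0,0), heading=0, pen down
REPEAT 6 [
  -- iteration 1/6 --
  FD 5: (0,0) -> (5,0) [heading=0, draw]
  FD 17: (5,0) -> (22,0) [heading=0, draw]
  FD 20: (22,0) -> (42,0) [heading=0, draw]
  -- iteration 2/6 --
  FD 5: (42,0) -> (47,0) [heading=0, draw]
  FD 17: (47,0) -> (64,0) [heading=0, draw]
  FD 20: (64,0) -> (84,0) [heading=0, draw]
  -- iteration 3/6 --
  FD 5: (84,0) -> (89,0) [heading=0, draw]
  FD 17: (89,0) -> (106,0) [heading=0, draw]
  FD 20: (106,0) -> (126,0) [heading=0, draw]
  -- iteration 4/6 --
  FD 5: (126,0) -> (131,0) [heading=0, draw]
  FD 17: (131,0) -> (148,0) [heading=0, draw]
  FD 20: (148,0) -> (168,0) [heading=0, draw]
  -- iteration 5/6 --
  FD 5: (168,0) -> (173,0) [heading=0, draw]
  FD 17: (173,0) -> (190,0) [heading=0, draw]
  FD 20: (190,0) -> (210,0) [heading=0, draw]
  -- iteration 6/6 --
  FD 5: (210,0) -> (215,0) [heading=0, draw]
  FD 17: (215,0) -> (232,0) [heading=0, draw]
  FD 20: (232,0) -> (252,0) [heading=0, draw]
]
RT 90: heading 0 -> 270
Final: pos=(252,0), heading=270, 18 segment(s) drawn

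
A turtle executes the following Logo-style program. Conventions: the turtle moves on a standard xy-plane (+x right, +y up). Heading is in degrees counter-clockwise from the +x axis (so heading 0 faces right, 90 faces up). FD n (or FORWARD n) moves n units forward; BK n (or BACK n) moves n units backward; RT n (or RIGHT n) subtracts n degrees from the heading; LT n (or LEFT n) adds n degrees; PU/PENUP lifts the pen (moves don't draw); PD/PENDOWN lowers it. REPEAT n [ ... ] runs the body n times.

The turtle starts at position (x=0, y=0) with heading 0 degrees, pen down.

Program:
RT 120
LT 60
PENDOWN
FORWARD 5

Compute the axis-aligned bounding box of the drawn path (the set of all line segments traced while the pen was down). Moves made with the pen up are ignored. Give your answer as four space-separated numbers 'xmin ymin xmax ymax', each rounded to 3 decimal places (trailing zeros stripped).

Answer: 0 -4.33 2.5 0

Derivation:
Executing turtle program step by step:
Start: pos=(0,0), heading=0, pen down
RT 120: heading 0 -> 240
LT 60: heading 240 -> 300
PD: pen down
FD 5: (0,0) -> (2.5,-4.33) [heading=300, draw]
Final: pos=(2.5,-4.33), heading=300, 1 segment(s) drawn

Segment endpoints: x in {0, 2.5}, y in {-4.33, 0}
xmin=0, ymin=-4.33, xmax=2.5, ymax=0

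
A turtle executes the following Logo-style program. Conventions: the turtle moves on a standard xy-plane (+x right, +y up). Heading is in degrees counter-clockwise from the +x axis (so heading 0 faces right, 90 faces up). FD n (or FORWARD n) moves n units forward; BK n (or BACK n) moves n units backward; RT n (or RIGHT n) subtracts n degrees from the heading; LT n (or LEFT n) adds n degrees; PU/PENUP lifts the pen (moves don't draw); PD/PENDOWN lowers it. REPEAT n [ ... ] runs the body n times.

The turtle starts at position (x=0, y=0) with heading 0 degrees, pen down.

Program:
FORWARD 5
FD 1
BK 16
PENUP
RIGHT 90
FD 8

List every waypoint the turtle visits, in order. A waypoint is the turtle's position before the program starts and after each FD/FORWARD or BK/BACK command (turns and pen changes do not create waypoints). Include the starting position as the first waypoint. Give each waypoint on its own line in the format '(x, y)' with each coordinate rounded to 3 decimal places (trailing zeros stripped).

Executing turtle program step by step:
Start: pos=(0,0), heading=0, pen down
FD 5: (0,0) -> (5,0) [heading=0, draw]
FD 1: (5,0) -> (6,0) [heading=0, draw]
BK 16: (6,0) -> (-10,0) [heading=0, draw]
PU: pen up
RT 90: heading 0 -> 270
FD 8: (-10,0) -> (-10,-8) [heading=270, move]
Final: pos=(-10,-8), heading=270, 3 segment(s) drawn
Waypoints (5 total):
(0, 0)
(5, 0)
(6, 0)
(-10, 0)
(-10, -8)

Answer: (0, 0)
(5, 0)
(6, 0)
(-10, 0)
(-10, -8)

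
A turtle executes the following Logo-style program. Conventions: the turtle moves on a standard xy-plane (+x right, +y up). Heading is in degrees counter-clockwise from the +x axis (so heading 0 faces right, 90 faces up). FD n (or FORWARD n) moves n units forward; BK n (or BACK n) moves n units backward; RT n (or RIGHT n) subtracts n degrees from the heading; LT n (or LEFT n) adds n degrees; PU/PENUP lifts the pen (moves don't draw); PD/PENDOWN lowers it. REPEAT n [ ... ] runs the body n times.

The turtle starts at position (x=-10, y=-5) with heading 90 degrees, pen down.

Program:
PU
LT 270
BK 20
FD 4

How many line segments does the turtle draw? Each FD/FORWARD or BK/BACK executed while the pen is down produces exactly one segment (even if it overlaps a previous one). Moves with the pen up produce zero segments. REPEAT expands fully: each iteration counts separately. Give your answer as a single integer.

Executing turtle program step by step:
Start: pos=(-10,-5), heading=90, pen down
PU: pen up
LT 270: heading 90 -> 0
BK 20: (-10,-5) -> (-30,-5) [heading=0, move]
FD 4: (-30,-5) -> (-26,-5) [heading=0, move]
Final: pos=(-26,-5), heading=0, 0 segment(s) drawn
Segments drawn: 0

Answer: 0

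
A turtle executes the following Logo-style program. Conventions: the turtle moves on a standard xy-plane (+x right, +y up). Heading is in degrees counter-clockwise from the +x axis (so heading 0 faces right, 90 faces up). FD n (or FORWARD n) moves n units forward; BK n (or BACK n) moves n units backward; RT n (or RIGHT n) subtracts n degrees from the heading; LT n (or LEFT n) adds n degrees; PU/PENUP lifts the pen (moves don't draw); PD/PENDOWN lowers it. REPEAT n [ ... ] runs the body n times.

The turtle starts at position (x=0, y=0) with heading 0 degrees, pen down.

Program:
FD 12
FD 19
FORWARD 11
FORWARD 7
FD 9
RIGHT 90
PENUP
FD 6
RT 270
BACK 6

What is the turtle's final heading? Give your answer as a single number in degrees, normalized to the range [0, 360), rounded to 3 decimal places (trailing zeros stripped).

Answer: 0

Derivation:
Executing turtle program step by step:
Start: pos=(0,0), heading=0, pen down
FD 12: (0,0) -> (12,0) [heading=0, draw]
FD 19: (12,0) -> (31,0) [heading=0, draw]
FD 11: (31,0) -> (42,0) [heading=0, draw]
FD 7: (42,0) -> (49,0) [heading=0, draw]
FD 9: (49,0) -> (58,0) [heading=0, draw]
RT 90: heading 0 -> 270
PU: pen up
FD 6: (58,0) -> (58,-6) [heading=270, move]
RT 270: heading 270 -> 0
BK 6: (58,-6) -> (52,-6) [heading=0, move]
Final: pos=(52,-6), heading=0, 5 segment(s) drawn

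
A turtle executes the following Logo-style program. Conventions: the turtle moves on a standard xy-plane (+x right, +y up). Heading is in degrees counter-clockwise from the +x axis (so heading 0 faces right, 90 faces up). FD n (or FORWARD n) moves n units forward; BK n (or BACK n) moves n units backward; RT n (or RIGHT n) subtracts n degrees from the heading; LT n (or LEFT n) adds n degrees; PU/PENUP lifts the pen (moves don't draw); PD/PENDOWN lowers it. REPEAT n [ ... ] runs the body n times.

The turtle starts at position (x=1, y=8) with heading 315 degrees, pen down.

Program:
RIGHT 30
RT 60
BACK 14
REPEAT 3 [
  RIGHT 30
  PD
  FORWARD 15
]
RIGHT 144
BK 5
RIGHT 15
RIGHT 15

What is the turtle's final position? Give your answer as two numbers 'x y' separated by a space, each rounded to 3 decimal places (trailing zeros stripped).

Answer: -33.623 29.288

Derivation:
Executing turtle program step by step:
Start: pos=(1,8), heading=315, pen down
RT 30: heading 315 -> 285
RT 60: heading 285 -> 225
BK 14: (1,8) -> (10.899,17.899) [heading=225, draw]
REPEAT 3 [
  -- iteration 1/3 --
  RT 30: heading 225 -> 195
  PD: pen down
  FD 15: (10.899,17.899) -> (-3.589,14.017) [heading=195, draw]
  -- iteration 2/3 --
  RT 30: heading 195 -> 165
  PD: pen down
  FD 15: (-3.589,14.017) -> (-18.078,17.899) [heading=165, draw]
  -- iteration 3/3 --
  RT 30: heading 165 -> 135
  PD: pen down
  FD 15: (-18.078,17.899) -> (-28.685,28.506) [heading=135, draw]
]
RT 144: heading 135 -> 351
BK 5: (-28.685,28.506) -> (-33.623,29.288) [heading=351, draw]
RT 15: heading 351 -> 336
RT 15: heading 336 -> 321
Final: pos=(-33.623,29.288), heading=321, 5 segment(s) drawn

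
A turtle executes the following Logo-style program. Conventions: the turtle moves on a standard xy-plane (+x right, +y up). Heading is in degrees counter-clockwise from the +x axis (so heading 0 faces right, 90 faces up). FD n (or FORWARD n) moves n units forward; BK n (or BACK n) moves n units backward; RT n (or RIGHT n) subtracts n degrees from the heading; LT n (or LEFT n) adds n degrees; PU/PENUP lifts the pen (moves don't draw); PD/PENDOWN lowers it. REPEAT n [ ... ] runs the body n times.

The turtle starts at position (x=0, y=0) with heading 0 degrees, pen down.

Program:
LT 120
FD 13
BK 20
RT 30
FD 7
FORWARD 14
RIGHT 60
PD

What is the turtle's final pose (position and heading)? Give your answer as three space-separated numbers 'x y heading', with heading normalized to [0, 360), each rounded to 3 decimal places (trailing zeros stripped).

Answer: 3.5 14.938 30

Derivation:
Executing turtle program step by step:
Start: pos=(0,0), heading=0, pen down
LT 120: heading 0 -> 120
FD 13: (0,0) -> (-6.5,11.258) [heading=120, draw]
BK 20: (-6.5,11.258) -> (3.5,-6.062) [heading=120, draw]
RT 30: heading 120 -> 90
FD 7: (3.5,-6.062) -> (3.5,0.938) [heading=90, draw]
FD 14: (3.5,0.938) -> (3.5,14.938) [heading=90, draw]
RT 60: heading 90 -> 30
PD: pen down
Final: pos=(3.5,14.938), heading=30, 4 segment(s) drawn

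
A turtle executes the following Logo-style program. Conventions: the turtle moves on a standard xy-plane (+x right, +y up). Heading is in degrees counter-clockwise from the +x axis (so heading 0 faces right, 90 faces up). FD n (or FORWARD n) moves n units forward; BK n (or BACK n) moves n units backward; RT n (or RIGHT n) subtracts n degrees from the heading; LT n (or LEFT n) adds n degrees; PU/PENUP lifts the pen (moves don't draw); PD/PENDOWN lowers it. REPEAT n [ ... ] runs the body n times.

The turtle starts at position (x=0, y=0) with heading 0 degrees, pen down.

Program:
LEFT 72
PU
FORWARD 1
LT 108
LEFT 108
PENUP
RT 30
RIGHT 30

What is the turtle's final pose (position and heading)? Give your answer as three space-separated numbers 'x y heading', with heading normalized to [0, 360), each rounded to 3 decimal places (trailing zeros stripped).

Executing turtle program step by step:
Start: pos=(0,0), heading=0, pen down
LT 72: heading 0 -> 72
PU: pen up
FD 1: (0,0) -> (0.309,0.951) [heading=72, move]
LT 108: heading 72 -> 180
LT 108: heading 180 -> 288
PU: pen up
RT 30: heading 288 -> 258
RT 30: heading 258 -> 228
Final: pos=(0.309,0.951), heading=228, 0 segment(s) drawn

Answer: 0.309 0.951 228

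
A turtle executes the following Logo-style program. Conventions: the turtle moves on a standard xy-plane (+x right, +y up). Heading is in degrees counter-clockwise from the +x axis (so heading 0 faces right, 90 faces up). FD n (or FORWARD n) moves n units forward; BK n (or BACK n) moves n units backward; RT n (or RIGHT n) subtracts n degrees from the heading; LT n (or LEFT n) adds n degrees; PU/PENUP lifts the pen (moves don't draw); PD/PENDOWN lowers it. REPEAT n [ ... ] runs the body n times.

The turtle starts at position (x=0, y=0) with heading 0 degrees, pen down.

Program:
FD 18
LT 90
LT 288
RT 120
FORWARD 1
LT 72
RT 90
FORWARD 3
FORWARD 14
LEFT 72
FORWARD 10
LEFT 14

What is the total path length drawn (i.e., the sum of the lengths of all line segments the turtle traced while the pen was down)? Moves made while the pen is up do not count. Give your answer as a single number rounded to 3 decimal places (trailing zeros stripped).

Answer: 46

Derivation:
Executing turtle program step by step:
Start: pos=(0,0), heading=0, pen down
FD 18: (0,0) -> (18,0) [heading=0, draw]
LT 90: heading 0 -> 90
LT 288: heading 90 -> 18
RT 120: heading 18 -> 258
FD 1: (18,0) -> (17.792,-0.978) [heading=258, draw]
LT 72: heading 258 -> 330
RT 90: heading 330 -> 240
FD 3: (17.792,-0.978) -> (16.292,-3.576) [heading=240, draw]
FD 14: (16.292,-3.576) -> (9.292,-15.701) [heading=240, draw]
LT 72: heading 240 -> 312
FD 10: (9.292,-15.701) -> (15.983,-23.132) [heading=312, draw]
LT 14: heading 312 -> 326
Final: pos=(15.983,-23.132), heading=326, 5 segment(s) drawn

Segment lengths:
  seg 1: (0,0) -> (18,0), length = 18
  seg 2: (18,0) -> (17.792,-0.978), length = 1
  seg 3: (17.792,-0.978) -> (16.292,-3.576), length = 3
  seg 4: (16.292,-3.576) -> (9.292,-15.701), length = 14
  seg 5: (9.292,-15.701) -> (15.983,-23.132), length = 10
Total = 46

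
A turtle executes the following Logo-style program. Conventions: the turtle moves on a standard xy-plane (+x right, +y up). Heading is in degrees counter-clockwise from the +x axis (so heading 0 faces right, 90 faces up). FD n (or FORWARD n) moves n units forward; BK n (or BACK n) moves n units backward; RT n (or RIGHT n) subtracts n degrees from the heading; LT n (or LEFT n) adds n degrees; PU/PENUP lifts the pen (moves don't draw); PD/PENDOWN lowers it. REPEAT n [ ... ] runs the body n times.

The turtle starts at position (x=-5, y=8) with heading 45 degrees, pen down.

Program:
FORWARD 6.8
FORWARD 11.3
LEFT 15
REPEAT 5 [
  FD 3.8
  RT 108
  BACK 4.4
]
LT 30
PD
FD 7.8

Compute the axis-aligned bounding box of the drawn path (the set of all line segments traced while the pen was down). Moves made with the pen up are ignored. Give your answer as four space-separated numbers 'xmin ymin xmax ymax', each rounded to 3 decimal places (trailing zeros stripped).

Executing turtle program step by step:
Start: pos=(-5,8), heading=45, pen down
FD 6.8: (-5,8) -> (-0.192,12.808) [heading=45, draw]
FD 11.3: (-0.192,12.808) -> (7.799,20.799) [heading=45, draw]
LT 15: heading 45 -> 60
REPEAT 5 [
  -- iteration 1/5 --
  FD 3.8: (7.799,20.799) -> (9.699,24.09) [heading=60, draw]
  RT 108: heading 60 -> 312
  BK 4.4: (9.699,24.09) -> (6.754,27.359) [heading=312, draw]
  -- iteration 2/5 --
  FD 3.8: (6.754,27.359) -> (9.297,24.535) [heading=312, draw]
  RT 108: heading 312 -> 204
  BK 4.4: (9.297,24.535) -> (13.317,26.325) [heading=204, draw]
  -- iteration 3/5 --
  FD 3.8: (13.317,26.325) -> (9.845,24.779) [heading=204, draw]
  RT 108: heading 204 -> 96
  BK 4.4: (9.845,24.779) -> (10.305,20.404) [heading=96, draw]
  -- iteration 4/5 --
  FD 3.8: (10.305,20.404) -> (9.908,24.183) [heading=96, draw]
  RT 108: heading 96 -> 348
  BK 4.4: (9.908,24.183) -> (5.604,25.098) [heading=348, draw]
  -- iteration 5/5 --
  FD 3.8: (5.604,25.098) -> (9.321,24.307) [heading=348, draw]
  RT 108: heading 348 -> 240
  BK 4.4: (9.321,24.307) -> (11.521,28.118) [heading=240, draw]
]
LT 30: heading 240 -> 270
PD: pen down
FD 7.8: (11.521,28.118) -> (11.521,20.318) [heading=270, draw]
Final: pos=(11.521,20.318), heading=270, 13 segment(s) drawn

Segment endpoints: x in {-5, -0.192, 5.604, 6.754, 7.799, 9.297, 9.321, 9.699, 9.845, 9.908, 10.305, 11.521, 11.521, 13.317}, y in {8, 12.808, 20.318, 20.404, 20.799, 24.09, 24.183, 24.307, 24.535, 24.779, 25.098, 26.325, 27.359, 28.118}
xmin=-5, ymin=8, xmax=13.317, ymax=28.118

Answer: -5 8 13.317 28.118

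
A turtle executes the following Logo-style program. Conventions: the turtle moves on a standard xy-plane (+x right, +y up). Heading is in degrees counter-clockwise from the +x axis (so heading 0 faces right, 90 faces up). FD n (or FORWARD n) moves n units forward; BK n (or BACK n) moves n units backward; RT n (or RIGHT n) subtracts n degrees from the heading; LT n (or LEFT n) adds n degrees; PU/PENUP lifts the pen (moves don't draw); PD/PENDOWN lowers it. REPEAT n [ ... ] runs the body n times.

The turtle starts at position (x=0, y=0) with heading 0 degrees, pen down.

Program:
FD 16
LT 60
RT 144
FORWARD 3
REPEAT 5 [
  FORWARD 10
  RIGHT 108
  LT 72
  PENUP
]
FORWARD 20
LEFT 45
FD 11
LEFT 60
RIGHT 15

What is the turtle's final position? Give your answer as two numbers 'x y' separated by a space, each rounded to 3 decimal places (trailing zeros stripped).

Answer: -23.889 10.667

Derivation:
Executing turtle program step by step:
Start: pos=(0,0), heading=0, pen down
FD 16: (0,0) -> (16,0) [heading=0, draw]
LT 60: heading 0 -> 60
RT 144: heading 60 -> 276
FD 3: (16,0) -> (16.314,-2.984) [heading=276, draw]
REPEAT 5 [
  -- iteration 1/5 --
  FD 10: (16.314,-2.984) -> (17.359,-12.929) [heading=276, draw]
  RT 108: heading 276 -> 168
  LT 72: heading 168 -> 240
  PU: pen up
  -- iteration 2/5 --
  FD 10: (17.359,-12.929) -> (12.359,-21.589) [heading=240, move]
  RT 108: heading 240 -> 132
  LT 72: heading 132 -> 204
  PU: pen up
  -- iteration 3/5 --
  FD 10: (12.359,-21.589) -> (3.223,-25.656) [heading=204, move]
  RT 108: heading 204 -> 96
  LT 72: heading 96 -> 168
  PU: pen up
  -- iteration 4/5 --
  FD 10: (3.223,-25.656) -> (-6.558,-23.577) [heading=168, move]
  RT 108: heading 168 -> 60
  LT 72: heading 60 -> 132
  PU: pen up
  -- iteration 5/5 --
  FD 10: (-6.558,-23.577) -> (-13.249,-16.146) [heading=132, move]
  RT 108: heading 132 -> 24
  LT 72: heading 24 -> 96
  PU: pen up
]
FD 20: (-13.249,-16.146) -> (-15.34,3.745) [heading=96, move]
LT 45: heading 96 -> 141
FD 11: (-15.34,3.745) -> (-23.889,10.667) [heading=141, move]
LT 60: heading 141 -> 201
RT 15: heading 201 -> 186
Final: pos=(-23.889,10.667), heading=186, 3 segment(s) drawn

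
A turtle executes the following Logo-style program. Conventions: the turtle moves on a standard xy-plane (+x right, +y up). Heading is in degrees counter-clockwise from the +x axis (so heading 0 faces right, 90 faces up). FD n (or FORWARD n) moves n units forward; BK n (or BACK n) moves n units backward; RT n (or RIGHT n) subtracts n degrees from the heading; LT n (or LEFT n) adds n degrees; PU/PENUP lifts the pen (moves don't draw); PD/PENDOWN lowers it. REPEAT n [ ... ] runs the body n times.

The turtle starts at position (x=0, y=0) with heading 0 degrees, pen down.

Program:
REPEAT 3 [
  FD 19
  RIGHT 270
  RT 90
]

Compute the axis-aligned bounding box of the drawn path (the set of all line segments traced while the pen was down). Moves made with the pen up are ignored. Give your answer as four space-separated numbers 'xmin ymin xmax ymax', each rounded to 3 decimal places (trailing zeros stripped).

Answer: 0 0 57 0

Derivation:
Executing turtle program step by step:
Start: pos=(0,0), heading=0, pen down
REPEAT 3 [
  -- iteration 1/3 --
  FD 19: (0,0) -> (19,0) [heading=0, draw]
  RT 270: heading 0 -> 90
  RT 90: heading 90 -> 0
  -- iteration 2/3 --
  FD 19: (19,0) -> (38,0) [heading=0, draw]
  RT 270: heading 0 -> 90
  RT 90: heading 90 -> 0
  -- iteration 3/3 --
  FD 19: (38,0) -> (57,0) [heading=0, draw]
  RT 270: heading 0 -> 90
  RT 90: heading 90 -> 0
]
Final: pos=(57,0), heading=0, 3 segment(s) drawn

Segment endpoints: x in {0, 19, 38, 57}, y in {0, 0, 0}
xmin=0, ymin=0, xmax=57, ymax=0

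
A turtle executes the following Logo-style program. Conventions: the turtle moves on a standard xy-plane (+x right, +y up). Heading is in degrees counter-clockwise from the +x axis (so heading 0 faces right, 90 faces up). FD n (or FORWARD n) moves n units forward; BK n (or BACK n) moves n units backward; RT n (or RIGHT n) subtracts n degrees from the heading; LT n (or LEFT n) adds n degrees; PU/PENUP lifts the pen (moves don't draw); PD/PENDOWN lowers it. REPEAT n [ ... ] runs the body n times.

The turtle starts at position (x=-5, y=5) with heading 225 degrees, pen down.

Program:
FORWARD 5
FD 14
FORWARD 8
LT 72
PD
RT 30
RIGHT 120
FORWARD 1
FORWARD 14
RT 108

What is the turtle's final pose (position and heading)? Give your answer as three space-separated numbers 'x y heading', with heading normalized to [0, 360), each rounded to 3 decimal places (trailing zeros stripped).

Executing turtle program step by step:
Start: pos=(-5,5), heading=225, pen down
FD 5: (-5,5) -> (-8.536,1.464) [heading=225, draw]
FD 14: (-8.536,1.464) -> (-18.435,-8.435) [heading=225, draw]
FD 8: (-18.435,-8.435) -> (-24.092,-14.092) [heading=225, draw]
LT 72: heading 225 -> 297
PD: pen down
RT 30: heading 297 -> 267
RT 120: heading 267 -> 147
FD 1: (-24.092,-14.092) -> (-24.931,-13.547) [heading=147, draw]
FD 14: (-24.931,-13.547) -> (-36.672,-5.922) [heading=147, draw]
RT 108: heading 147 -> 39
Final: pos=(-36.672,-5.922), heading=39, 5 segment(s) drawn

Answer: -36.672 -5.922 39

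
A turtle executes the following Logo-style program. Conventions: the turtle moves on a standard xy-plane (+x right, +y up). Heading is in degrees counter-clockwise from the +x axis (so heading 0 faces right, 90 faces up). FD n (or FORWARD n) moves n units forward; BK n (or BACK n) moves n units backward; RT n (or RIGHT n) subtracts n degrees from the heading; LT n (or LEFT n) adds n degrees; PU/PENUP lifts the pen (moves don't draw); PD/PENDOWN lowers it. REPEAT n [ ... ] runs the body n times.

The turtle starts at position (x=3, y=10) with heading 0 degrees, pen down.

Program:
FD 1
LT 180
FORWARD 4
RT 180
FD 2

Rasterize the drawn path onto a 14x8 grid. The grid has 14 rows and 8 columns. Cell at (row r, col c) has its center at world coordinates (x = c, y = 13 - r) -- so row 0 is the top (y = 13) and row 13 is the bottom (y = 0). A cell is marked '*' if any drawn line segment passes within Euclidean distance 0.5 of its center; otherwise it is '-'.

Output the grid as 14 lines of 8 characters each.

Segment 0: (3,10) -> (4,10)
Segment 1: (4,10) -> (0,10)
Segment 2: (0,10) -> (2,10)

Answer: --------
--------
--------
*****---
--------
--------
--------
--------
--------
--------
--------
--------
--------
--------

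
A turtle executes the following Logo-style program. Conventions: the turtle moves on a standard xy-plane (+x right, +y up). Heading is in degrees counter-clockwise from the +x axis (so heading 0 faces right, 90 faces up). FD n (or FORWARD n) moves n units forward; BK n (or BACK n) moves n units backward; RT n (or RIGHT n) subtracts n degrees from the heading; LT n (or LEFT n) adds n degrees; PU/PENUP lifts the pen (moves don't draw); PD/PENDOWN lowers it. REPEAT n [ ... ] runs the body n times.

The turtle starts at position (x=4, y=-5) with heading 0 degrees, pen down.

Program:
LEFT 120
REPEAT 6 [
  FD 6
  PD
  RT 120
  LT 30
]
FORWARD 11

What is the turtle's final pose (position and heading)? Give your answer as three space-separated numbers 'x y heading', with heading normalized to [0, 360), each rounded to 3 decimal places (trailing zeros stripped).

Executing turtle program step by step:
Start: pos=(4,-5), heading=0, pen down
LT 120: heading 0 -> 120
REPEAT 6 [
  -- iteration 1/6 --
  FD 6: (4,-5) -> (1,0.196) [heading=120, draw]
  PD: pen down
  RT 120: heading 120 -> 0
  LT 30: heading 0 -> 30
  -- iteration 2/6 --
  FD 6: (1,0.196) -> (6.196,3.196) [heading=30, draw]
  PD: pen down
  RT 120: heading 30 -> 270
  LT 30: heading 270 -> 300
  -- iteration 3/6 --
  FD 6: (6.196,3.196) -> (9.196,-2) [heading=300, draw]
  PD: pen down
  RT 120: heading 300 -> 180
  LT 30: heading 180 -> 210
  -- iteration 4/6 --
  FD 6: (9.196,-2) -> (4,-5) [heading=210, draw]
  PD: pen down
  RT 120: heading 210 -> 90
  LT 30: heading 90 -> 120
  -- iteration 5/6 --
  FD 6: (4,-5) -> (1,0.196) [heading=120, draw]
  PD: pen down
  RT 120: heading 120 -> 0
  LT 30: heading 0 -> 30
  -- iteration 6/6 --
  FD 6: (1,0.196) -> (6.196,3.196) [heading=30, draw]
  PD: pen down
  RT 120: heading 30 -> 270
  LT 30: heading 270 -> 300
]
FD 11: (6.196,3.196) -> (11.696,-6.33) [heading=300, draw]
Final: pos=(11.696,-6.33), heading=300, 7 segment(s) drawn

Answer: 11.696 -6.33 300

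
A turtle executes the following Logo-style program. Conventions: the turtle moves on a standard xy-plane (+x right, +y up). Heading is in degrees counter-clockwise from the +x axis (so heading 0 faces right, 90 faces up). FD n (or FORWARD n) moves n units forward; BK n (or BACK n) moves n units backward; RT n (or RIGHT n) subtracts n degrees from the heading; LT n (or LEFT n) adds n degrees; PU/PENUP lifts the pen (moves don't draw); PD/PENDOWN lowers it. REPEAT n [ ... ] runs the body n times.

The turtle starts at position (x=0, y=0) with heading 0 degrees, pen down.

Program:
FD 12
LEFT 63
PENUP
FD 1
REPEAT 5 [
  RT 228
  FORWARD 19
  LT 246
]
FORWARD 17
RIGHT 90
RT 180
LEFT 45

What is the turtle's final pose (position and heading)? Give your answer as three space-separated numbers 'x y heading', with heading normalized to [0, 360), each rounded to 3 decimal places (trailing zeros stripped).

Executing turtle program step by step:
Start: pos=(0,0), heading=0, pen down
FD 12: (0,0) -> (12,0) [heading=0, draw]
LT 63: heading 0 -> 63
PU: pen up
FD 1: (12,0) -> (12.454,0.891) [heading=63, move]
REPEAT 5 [
  -- iteration 1/5 --
  RT 228: heading 63 -> 195
  FD 19: (12.454,0.891) -> (-5.899,-4.027) [heading=195, move]
  LT 246: heading 195 -> 81
  -- iteration 2/5 --
  RT 228: heading 81 -> 213
  FD 19: (-5.899,-4.027) -> (-21.833,-14.375) [heading=213, move]
  LT 246: heading 213 -> 99
  -- iteration 3/5 --
  RT 228: heading 99 -> 231
  FD 19: (-21.833,-14.375) -> (-33.79,-29.14) [heading=231, move]
  LT 246: heading 231 -> 117
  -- iteration 4/5 --
  RT 228: heading 117 -> 249
  FD 19: (-33.79,-29.14) -> (-40.599,-46.878) [heading=249, move]
  LT 246: heading 249 -> 135
  -- iteration 5/5 --
  RT 228: heading 135 -> 267
  FD 19: (-40.599,-46.878) -> (-41.594,-65.852) [heading=267, move]
  LT 246: heading 267 -> 153
]
FD 17: (-41.594,-65.852) -> (-56.741,-58.135) [heading=153, move]
RT 90: heading 153 -> 63
RT 180: heading 63 -> 243
LT 45: heading 243 -> 288
Final: pos=(-56.741,-58.135), heading=288, 1 segment(s) drawn

Answer: -56.741 -58.135 288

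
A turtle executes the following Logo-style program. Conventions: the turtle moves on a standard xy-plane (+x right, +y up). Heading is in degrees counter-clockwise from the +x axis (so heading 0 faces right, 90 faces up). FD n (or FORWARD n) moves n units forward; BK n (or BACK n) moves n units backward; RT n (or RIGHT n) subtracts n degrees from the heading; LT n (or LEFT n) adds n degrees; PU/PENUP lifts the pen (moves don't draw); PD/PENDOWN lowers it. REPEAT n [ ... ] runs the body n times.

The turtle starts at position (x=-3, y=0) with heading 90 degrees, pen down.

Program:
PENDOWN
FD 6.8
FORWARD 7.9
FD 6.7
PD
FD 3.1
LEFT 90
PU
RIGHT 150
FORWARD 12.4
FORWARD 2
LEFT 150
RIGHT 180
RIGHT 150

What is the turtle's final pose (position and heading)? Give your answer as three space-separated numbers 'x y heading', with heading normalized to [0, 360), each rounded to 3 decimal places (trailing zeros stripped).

Answer: 9.471 31.7 210

Derivation:
Executing turtle program step by step:
Start: pos=(-3,0), heading=90, pen down
PD: pen down
FD 6.8: (-3,0) -> (-3,6.8) [heading=90, draw]
FD 7.9: (-3,6.8) -> (-3,14.7) [heading=90, draw]
FD 6.7: (-3,14.7) -> (-3,21.4) [heading=90, draw]
PD: pen down
FD 3.1: (-3,21.4) -> (-3,24.5) [heading=90, draw]
LT 90: heading 90 -> 180
PU: pen up
RT 150: heading 180 -> 30
FD 12.4: (-3,24.5) -> (7.739,30.7) [heading=30, move]
FD 2: (7.739,30.7) -> (9.471,31.7) [heading=30, move]
LT 150: heading 30 -> 180
RT 180: heading 180 -> 0
RT 150: heading 0 -> 210
Final: pos=(9.471,31.7), heading=210, 4 segment(s) drawn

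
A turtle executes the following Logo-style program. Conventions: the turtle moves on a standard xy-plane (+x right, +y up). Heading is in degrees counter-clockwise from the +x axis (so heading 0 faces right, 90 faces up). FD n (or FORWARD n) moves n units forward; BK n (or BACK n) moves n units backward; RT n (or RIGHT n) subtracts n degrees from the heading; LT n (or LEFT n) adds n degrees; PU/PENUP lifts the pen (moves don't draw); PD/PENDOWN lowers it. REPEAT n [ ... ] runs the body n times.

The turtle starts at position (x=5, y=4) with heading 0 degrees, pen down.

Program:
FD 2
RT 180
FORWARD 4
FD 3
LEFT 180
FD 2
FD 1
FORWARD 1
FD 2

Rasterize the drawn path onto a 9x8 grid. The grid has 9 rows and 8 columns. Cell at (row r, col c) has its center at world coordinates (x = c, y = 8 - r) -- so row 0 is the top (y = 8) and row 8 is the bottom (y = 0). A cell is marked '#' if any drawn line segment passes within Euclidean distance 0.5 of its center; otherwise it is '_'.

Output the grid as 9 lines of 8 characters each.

Segment 0: (5,4) -> (7,4)
Segment 1: (7,4) -> (3,4)
Segment 2: (3,4) -> (0,4)
Segment 3: (0,4) -> (2,4)
Segment 4: (2,4) -> (3,4)
Segment 5: (3,4) -> (4,4)
Segment 6: (4,4) -> (6,4)

Answer: ________
________
________
________
########
________
________
________
________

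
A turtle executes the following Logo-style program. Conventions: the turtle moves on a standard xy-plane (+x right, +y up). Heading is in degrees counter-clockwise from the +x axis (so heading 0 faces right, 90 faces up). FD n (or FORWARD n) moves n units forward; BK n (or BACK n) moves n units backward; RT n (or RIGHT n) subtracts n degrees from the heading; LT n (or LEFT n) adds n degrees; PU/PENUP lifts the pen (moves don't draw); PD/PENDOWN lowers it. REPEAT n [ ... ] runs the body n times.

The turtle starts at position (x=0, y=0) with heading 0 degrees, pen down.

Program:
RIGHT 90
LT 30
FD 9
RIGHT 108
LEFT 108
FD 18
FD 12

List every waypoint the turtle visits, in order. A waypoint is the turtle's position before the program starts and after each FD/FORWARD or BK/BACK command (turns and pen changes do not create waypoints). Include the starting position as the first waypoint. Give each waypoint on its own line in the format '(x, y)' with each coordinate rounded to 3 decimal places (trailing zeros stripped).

Executing turtle program step by step:
Start: pos=(0,0), heading=0, pen down
RT 90: heading 0 -> 270
LT 30: heading 270 -> 300
FD 9: (0,0) -> (4.5,-7.794) [heading=300, draw]
RT 108: heading 300 -> 192
LT 108: heading 192 -> 300
FD 18: (4.5,-7.794) -> (13.5,-23.383) [heading=300, draw]
FD 12: (13.5,-23.383) -> (19.5,-33.775) [heading=300, draw]
Final: pos=(19.5,-33.775), heading=300, 3 segment(s) drawn
Waypoints (4 total):
(0, 0)
(4.5, -7.794)
(13.5, -23.383)
(19.5, -33.775)

Answer: (0, 0)
(4.5, -7.794)
(13.5, -23.383)
(19.5, -33.775)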